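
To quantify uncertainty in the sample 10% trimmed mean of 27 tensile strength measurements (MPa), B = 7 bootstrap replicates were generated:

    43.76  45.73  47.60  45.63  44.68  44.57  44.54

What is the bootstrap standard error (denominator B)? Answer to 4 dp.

Bootstrap SE is the standard deviation of the 7 replicate 10% trimmed means.
Mean of replicates: (43.76 + 45.73 + 47.60 + 45.63 + 44.68 + 44.57 + 44.54) / 7 = 316.51000 / 7 = 45.21571
Sum of squared deviations: (−1.45571)² + (+0.51429)² + (+2.38429)² + (+0.41429)² + (−0.53571)² + (−0.64571)² + (−0.67571)² = 9.40057
Variance = 9.40057 / 7 = 1.34294
SE* = √1.34294

SE* = 1.1589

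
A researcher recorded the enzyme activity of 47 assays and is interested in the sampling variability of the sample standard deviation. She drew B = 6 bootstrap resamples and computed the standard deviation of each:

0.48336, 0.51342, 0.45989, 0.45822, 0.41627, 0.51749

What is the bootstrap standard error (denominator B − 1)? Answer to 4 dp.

Bootstrap SE is the standard deviation of the 6 replicate standard deviations.
Mean of replicates: (0.48336 + 0.51342 + 0.45989 + 0.45822 + 0.41627 + 0.51749) / 6 = 2.848650 / 6 = 0.474775
Sum of squared deviations: (+0.008585)² + (+0.038645)² + (−0.014885)² + (−0.016555)² + (−0.058505)² + (+0.042715)² = 0.007310
Variance = 0.007310 / 5 = 0.001462
SE* = √0.001462

SE* = 0.0382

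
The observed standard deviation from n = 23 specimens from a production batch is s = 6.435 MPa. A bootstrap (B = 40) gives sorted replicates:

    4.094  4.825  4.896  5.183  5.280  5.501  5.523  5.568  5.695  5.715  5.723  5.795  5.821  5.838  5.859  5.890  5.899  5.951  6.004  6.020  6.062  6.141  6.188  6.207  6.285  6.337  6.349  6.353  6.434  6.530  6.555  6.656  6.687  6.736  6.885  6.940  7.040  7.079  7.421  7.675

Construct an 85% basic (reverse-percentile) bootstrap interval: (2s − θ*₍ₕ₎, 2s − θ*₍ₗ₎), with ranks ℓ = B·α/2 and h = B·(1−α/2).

(5.830, 7.974)

Percentile endpoints at ranks 3 and 37: θ*₍3₎ = 4.896, θ*₍37₎ = 7.040.
Basic interval reflects these around s:
  lower = 2 × 6.435 − 7.040 = 5.830
  upper = 2 × 6.435 − 4.896 = 7.974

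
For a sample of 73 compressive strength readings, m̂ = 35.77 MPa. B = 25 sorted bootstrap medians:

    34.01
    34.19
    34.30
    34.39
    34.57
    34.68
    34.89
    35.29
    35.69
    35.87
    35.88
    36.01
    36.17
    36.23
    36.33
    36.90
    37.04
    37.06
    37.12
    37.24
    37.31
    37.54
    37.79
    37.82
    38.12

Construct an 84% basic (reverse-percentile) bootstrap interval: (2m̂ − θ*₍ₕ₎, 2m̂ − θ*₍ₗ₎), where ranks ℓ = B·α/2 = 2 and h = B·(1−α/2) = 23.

(33.75, 37.35)

Percentile endpoints at ranks 2 and 23: θ*₍2₎ = 34.19, θ*₍23₎ = 37.79.
Basic interval reflects these around m̂:
  lower = 2 × 35.77 − 37.79 = 33.75
  upper = 2 × 35.77 − 34.19 = 37.35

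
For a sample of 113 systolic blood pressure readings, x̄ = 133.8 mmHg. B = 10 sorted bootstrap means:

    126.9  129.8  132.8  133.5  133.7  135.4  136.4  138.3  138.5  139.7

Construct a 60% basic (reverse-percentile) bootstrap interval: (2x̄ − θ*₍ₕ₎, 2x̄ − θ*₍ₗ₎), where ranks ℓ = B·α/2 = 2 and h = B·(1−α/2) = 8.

Percentile endpoints at ranks 2 and 8: θ*₍2₎ = 129.8, θ*₍8₎ = 138.3.
Basic interval reflects these around x̄:
  lower = 2 × 133.8 − 138.3 = 129.3
  upper = 2 × 133.8 − 129.8 = 137.8

(129.3, 137.8)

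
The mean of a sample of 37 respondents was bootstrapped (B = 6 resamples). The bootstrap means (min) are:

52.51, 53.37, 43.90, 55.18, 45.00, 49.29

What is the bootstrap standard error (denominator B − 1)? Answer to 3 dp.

Bootstrap SE is the standard deviation of the 6 replicate means.
Mean of replicates: (52.51 + 53.37 + 43.90 + 55.18 + 45.00 + 49.29) / 6 = 299.2500 / 6 = 49.8750
Sum of squared deviations: (+2.6350)² + (+3.4950)² + (−5.9750)² + (+5.3050)² + (−4.8750)² + (−0.5850)² = 107.1097
Variance = 107.1097 / 5 = 21.4219
SE* = √21.4219

SE* = 4.628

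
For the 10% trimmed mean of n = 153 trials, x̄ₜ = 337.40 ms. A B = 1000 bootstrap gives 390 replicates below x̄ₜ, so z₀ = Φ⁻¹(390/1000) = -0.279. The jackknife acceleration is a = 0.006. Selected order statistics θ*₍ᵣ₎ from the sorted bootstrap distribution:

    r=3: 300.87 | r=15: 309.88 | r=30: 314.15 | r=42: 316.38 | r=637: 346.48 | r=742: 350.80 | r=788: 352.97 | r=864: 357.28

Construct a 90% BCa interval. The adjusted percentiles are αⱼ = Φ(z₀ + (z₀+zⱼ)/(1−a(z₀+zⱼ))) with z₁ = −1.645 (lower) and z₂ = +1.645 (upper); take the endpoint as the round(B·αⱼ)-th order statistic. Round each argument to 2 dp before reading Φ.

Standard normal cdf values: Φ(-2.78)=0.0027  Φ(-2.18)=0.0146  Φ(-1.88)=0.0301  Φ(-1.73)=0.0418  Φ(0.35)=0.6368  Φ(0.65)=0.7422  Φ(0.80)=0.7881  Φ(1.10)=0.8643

Lower: z₀ + z₁ = -0.279 + (-1.645) = -1.924; 1 − a(z₀+z₁) = 1 − (0.006)(-1.924) = 1.0115; argument = -0.279 + (-1.924)/1.0115 = -2.1810 → -2.18.
α₁ = Φ(-2.18) = 0.0146; rank = round(1000 × 0.0146) = 15; θ*₍15₎ = 309.88.
Upper: z₀ + z₂ = 1.366; 1 − a(z₀+z₂) = 0.9918; argument = 1.0983 → 1.10; α₂ = 0.8643; rank = 864; θ*₍864₎ = 357.28.

(309.88, 357.28)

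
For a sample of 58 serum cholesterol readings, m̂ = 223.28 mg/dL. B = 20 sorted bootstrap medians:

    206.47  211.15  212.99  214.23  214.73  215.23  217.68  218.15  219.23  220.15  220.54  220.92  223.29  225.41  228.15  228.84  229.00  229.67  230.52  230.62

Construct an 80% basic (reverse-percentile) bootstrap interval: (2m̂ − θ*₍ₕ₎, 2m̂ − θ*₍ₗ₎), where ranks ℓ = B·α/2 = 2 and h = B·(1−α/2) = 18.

(216.89, 235.41)

Percentile endpoints at ranks 2 and 18: θ*₍2₎ = 211.15, θ*₍18₎ = 229.67.
Basic interval reflects these around m̂:
  lower = 2 × 223.28 − 229.67 = 216.89
  upper = 2 × 223.28 − 211.15 = 235.41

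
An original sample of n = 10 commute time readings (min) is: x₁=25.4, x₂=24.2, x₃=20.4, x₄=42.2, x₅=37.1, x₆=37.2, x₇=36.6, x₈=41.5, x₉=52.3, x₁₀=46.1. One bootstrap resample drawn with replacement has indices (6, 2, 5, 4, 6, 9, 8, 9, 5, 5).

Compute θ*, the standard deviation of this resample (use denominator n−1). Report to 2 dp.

θ* = 8.16

Resample values: 37.2, 24.2, 37.1, 42.2, 37.2, 52.3, 41.5, 52.3, 37.1, 37.1.
Mean = 39.8200; sum of squared deviations = 599.8960
s² = 599.8960 / 9 = 66.6551
s = √66.6551 = 8.16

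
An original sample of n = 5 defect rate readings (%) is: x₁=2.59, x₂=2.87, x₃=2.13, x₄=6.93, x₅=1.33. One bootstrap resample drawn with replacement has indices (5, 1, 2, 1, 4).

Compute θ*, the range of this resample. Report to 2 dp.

Resample values: 1.33, 2.59, 2.87, 2.59, 6.93.
Range = 6.93 − 1.33 = 5.60

θ* = 5.60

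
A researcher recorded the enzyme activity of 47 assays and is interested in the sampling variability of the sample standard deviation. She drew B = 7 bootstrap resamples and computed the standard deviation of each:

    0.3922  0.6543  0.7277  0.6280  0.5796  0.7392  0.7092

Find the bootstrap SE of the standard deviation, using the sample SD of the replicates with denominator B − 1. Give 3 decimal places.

SE* = 0.121

Bootstrap SE is the standard deviation of the 7 replicate standard deviations.
Mean of replicates: (0.3922 + 0.6543 + 0.7277 + 0.6280 + 0.5796 + 0.7392 + 0.7092) / 7 = 4.43020 / 7 = 0.63289
Sum of squared deviations: (−0.24069)² + (+0.02141)² + (+0.09481)² + (−0.00489)² + (−0.05329)² + (+0.10631)² + (+0.07631)² = 0.08737
Variance = 0.08737 / 6 = 0.01456
SE* = √0.01456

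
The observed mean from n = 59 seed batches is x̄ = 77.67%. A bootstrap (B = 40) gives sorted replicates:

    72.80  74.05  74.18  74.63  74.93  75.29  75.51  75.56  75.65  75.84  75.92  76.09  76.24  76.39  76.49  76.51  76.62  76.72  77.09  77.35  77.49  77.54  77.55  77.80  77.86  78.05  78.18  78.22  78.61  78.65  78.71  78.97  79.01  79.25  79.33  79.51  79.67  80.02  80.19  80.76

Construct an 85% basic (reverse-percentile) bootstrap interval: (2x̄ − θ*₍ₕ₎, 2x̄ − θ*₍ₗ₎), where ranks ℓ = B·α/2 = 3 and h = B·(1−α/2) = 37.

(75.67, 81.16)

Percentile endpoints at ranks 3 and 37: θ*₍3₎ = 74.18, θ*₍37₎ = 79.67.
Basic interval reflects these around x̄:
  lower = 2 × 77.67 − 79.67 = 75.67
  upper = 2 × 77.67 − 74.18 = 81.16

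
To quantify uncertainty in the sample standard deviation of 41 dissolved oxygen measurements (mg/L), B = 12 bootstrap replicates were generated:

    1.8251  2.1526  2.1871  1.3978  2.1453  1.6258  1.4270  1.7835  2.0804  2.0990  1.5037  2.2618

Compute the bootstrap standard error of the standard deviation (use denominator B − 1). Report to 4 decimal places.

SE* = 0.3203

Bootstrap SE is the standard deviation of the 12 replicate standard deviations.
Mean of replicates: (1.8251 + 2.1526 + 2.1871 + 1.3978 + 2.1453 + 1.6258 + 1.4270 + 1.7835 + 2.0804 + 2.0990 + 1.5037 + 2.2618) / 12 = 22.48910 / 12 = 1.87409
Sum of squared deviations: (−0.04899)² + (+0.27851)² + (+0.31301)² + (−0.47629)² + (+0.27121)² + (−0.24829)² + (−0.44709)² + (−0.09059)² + (+0.20631)² + (+0.22491)² + (−0.37039)² + (+0.38771)² = 1.12875
Variance = 1.12875 / 11 = 0.10261
SE* = √0.10261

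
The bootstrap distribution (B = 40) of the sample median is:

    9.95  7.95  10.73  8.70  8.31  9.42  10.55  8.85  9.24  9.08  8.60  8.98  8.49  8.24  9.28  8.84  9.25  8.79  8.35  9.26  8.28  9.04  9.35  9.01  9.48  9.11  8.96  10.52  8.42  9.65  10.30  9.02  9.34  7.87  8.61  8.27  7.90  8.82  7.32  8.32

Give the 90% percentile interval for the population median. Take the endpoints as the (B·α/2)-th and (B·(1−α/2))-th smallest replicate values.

Sorted replicates: 7.32, 7.87, 7.90, 7.95, 8.24, 8.27, 8.28, 8.31, 8.32, 8.35, 8.42, 8.49, 8.60, 8.61, 8.70, 8.79, 8.82, 8.84, 8.85, 8.96, 8.98, 9.01, 9.02, 9.04, 9.08, 9.11, 9.24, 9.25, 9.26, 9.28, 9.34, 9.35, 9.42, 9.48, 9.65, 9.95, 10.30, 10.52, 10.55, 10.73
α = 0.10; lower rank = 40 × 0.050 = 2; upper rank = 40 × 0.950 = 38.
The 2nd smallest replicate is 7.87; the 38th is 10.52.

(7.87, 10.52)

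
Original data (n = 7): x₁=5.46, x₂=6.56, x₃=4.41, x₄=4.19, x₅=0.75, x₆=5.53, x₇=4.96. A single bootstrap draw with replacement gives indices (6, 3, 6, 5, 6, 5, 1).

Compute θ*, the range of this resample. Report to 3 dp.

Resample values: 5.53, 4.41, 5.53, 0.75, 5.53, 0.75, 5.46.
Range = 5.53 − 0.75 = 4.780

θ* = 4.780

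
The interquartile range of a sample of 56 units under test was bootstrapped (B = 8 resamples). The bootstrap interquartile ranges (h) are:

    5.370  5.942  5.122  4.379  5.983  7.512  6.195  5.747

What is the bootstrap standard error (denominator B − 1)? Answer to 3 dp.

SE* = 0.911

Bootstrap SE is the standard deviation of the 8 replicate interquartile ranges.
Mean of replicates: (5.370 + 5.942 + 5.122 + 4.379 + 5.983 + 7.512 + 6.195 + 5.747) / 8 = 46.2500 / 8 = 5.7812
Sum of squared deviations: (−0.4112)² + (+0.1608)² + (−0.6593)² + (−1.4023)² + (+0.2017)² + (+1.7307)² + (+0.4138)² + (−0.0343)² = 5.8044
Variance = 5.8044 / 7 = 0.8292
SE* = √0.8292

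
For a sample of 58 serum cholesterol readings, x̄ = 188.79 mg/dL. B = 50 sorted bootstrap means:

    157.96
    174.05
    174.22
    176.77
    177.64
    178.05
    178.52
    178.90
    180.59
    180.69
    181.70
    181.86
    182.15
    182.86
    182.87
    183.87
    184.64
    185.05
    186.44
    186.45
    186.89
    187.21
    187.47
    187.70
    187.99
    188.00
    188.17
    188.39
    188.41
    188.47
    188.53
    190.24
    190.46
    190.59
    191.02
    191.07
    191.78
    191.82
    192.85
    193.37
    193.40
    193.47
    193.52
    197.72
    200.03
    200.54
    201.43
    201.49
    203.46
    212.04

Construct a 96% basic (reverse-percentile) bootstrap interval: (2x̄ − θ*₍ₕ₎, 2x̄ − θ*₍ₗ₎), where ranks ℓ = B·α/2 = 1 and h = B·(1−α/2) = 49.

Percentile endpoints at ranks 1 and 49: θ*₍1₎ = 157.96, θ*₍49₎ = 203.46.
Basic interval reflects these around x̄:
  lower = 2 × 188.79 − 203.46 = 174.12
  upper = 2 × 188.79 − 157.96 = 219.62

(174.12, 219.62)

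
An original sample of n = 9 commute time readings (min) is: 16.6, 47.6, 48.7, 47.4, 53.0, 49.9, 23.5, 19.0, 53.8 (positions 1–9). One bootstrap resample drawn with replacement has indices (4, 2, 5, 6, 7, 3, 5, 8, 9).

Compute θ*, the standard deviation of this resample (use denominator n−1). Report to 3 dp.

Resample values: 47.4, 47.6, 53.0, 49.9, 23.5, 48.7, 53.0, 19.0, 53.8.
Mean = 43.9889; sum of squared deviations = 1384.7089
s² = 1384.7089 / 8 = 173.0886
s = √173.0886 = 13.156

θ* = 13.156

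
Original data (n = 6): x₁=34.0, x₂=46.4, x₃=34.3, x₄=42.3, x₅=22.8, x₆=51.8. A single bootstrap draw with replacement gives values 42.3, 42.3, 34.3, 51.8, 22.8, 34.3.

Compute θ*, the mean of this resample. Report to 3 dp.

Mean = (42.3 + 42.3 + 34.3 + 51.8 + 22.8 + 34.3) / 6 = 227.80 / 6 = 37.967

θ* = 37.967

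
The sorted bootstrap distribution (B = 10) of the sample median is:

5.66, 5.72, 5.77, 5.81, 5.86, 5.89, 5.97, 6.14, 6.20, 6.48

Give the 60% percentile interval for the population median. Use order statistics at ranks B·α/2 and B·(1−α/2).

α = 0.40; lower rank = 10 × 0.200 = 2; upper rank = 10 × 0.800 = 8.
The 2nd smallest replicate is 5.72; the 8th is 6.14.

(5.72, 6.14)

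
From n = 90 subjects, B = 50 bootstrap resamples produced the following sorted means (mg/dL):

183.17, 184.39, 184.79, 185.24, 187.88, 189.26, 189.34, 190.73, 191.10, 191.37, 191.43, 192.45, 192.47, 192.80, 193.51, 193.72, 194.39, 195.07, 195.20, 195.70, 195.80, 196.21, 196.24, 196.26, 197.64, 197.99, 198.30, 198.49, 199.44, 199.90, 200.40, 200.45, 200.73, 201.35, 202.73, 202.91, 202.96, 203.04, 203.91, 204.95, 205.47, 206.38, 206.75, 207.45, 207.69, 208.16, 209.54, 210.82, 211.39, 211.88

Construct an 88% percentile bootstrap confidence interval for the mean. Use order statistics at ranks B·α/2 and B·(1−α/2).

α = 0.12; lower rank = 50 × 0.060 = 3; upper rank = 50 × 0.940 = 47.
The 3rd smallest replicate is 184.79; the 47th is 209.54.

(184.79, 209.54)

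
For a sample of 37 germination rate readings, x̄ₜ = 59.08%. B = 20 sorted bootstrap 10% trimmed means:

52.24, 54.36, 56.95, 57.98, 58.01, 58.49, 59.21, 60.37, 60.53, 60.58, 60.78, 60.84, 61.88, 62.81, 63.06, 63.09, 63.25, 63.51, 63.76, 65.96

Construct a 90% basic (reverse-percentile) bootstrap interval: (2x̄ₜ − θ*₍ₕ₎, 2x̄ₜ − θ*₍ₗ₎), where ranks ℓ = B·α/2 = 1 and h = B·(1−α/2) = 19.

Percentile endpoints at ranks 1 and 19: θ*₍1₎ = 52.24, θ*₍19₎ = 63.76.
Basic interval reflects these around x̄ₜ:
  lower = 2 × 59.08 − 63.76 = 54.40
  upper = 2 × 59.08 − 52.24 = 65.92

(54.40, 65.92)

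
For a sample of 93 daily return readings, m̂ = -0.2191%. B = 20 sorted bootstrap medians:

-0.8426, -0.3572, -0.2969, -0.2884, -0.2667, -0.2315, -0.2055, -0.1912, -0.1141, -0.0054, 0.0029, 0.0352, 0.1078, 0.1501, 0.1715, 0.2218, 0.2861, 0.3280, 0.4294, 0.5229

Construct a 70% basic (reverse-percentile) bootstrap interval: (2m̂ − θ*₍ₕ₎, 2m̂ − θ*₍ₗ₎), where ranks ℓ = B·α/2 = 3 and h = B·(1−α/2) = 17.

Percentile endpoints at ranks 3 and 17: θ*₍3₎ = -0.2969, θ*₍17₎ = 0.2861.
Basic interval reflects these around m̂:
  lower = 2 × -0.2191 − 0.2861 = -0.7243
  upper = 2 × -0.2191 − -0.2969 = -0.1413

(-0.7243, -0.1413)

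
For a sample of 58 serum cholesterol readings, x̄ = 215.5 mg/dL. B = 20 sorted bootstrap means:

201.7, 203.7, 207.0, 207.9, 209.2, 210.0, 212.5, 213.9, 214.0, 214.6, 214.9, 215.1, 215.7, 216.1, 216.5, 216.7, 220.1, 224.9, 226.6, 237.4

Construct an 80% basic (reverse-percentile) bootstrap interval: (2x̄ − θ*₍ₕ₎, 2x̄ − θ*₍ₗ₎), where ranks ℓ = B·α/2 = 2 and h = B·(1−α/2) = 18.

Percentile endpoints at ranks 2 and 18: θ*₍2₎ = 203.7, θ*₍18₎ = 224.9.
Basic interval reflects these around x̄:
  lower = 2 × 215.5 − 224.9 = 206.1
  upper = 2 × 215.5 − 203.7 = 227.3

(206.1, 227.3)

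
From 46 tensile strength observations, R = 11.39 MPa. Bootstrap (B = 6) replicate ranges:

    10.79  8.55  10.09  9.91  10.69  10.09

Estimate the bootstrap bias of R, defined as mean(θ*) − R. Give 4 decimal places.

bias = −1.3700

mean(θ*) = (10.79 + 8.55 + 10.09 + 9.91 + 10.69 + 10.09) / 6 = 10.02000
bias = 10.02000 − 11.39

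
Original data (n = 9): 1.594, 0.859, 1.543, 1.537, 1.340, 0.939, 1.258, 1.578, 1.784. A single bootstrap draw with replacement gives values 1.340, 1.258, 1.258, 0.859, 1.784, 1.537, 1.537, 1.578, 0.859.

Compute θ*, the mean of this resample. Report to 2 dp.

θ* = 1.33

Mean = (1.340 + 1.258 + 1.258 + 0.859 + 1.784 + 1.537 + 1.537 + 1.578 + 0.859) / 9 = 12.0100 / 9 = 1.33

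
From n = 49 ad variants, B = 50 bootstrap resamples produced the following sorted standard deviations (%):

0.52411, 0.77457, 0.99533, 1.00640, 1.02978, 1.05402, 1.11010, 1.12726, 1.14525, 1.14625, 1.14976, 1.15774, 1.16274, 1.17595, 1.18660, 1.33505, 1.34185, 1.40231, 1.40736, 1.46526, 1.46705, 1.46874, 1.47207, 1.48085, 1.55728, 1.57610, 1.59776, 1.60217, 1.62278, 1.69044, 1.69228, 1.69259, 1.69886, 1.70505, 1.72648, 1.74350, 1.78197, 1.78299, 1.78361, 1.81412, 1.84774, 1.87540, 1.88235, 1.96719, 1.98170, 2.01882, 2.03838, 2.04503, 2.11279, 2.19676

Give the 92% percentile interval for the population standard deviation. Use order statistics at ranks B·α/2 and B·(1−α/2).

α = 0.08; lower rank = 50 × 0.040 = 2; upper rank = 50 × 0.960 = 48.
The 2nd smallest replicate is 0.77457; the 48th is 2.04503.

(0.77457, 2.04503)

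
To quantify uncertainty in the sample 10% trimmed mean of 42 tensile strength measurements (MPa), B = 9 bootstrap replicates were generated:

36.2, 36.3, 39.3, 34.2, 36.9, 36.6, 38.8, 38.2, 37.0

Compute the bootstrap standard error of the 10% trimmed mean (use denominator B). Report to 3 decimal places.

Bootstrap SE is the standard deviation of the 9 replicate 10% trimmed means.
Mean of replicates: (36.2 + 36.3 + 39.3 + 34.2 + 36.9 + 36.6 + 38.8 + 38.2 + 37.0) / 9 = 333.5000 / 9 = 37.0556
Sum of squared deviations: (−0.8556)² + (−0.7556)² + (+2.2444)² + (−2.8556)² + (−0.1556)² + (−0.4556)² + (+1.7444)² + (+1.1444)² + (−0.0556)² = 19.0822
Variance = 19.0822 / 9 = 2.1202
SE* = √2.1202

SE* = 1.456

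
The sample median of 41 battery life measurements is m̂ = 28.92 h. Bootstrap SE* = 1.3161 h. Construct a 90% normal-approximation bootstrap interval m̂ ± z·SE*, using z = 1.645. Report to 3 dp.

Margin = 1.645 × 1.3161 = 2.1650
Interval: 28.92 ± 2.1650

(26.755, 31.085)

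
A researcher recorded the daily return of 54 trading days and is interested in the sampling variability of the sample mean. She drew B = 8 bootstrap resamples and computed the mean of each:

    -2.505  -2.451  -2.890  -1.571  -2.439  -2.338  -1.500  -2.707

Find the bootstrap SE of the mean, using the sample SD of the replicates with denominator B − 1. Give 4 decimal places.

Bootstrap SE is the standard deviation of the 8 replicate means.
Mean of replicates: ((-2.505) + (-2.451) + (-2.890) + (-1.571) + (-2.439) + (-2.338) + (-1.500) + (-2.707)) / 8 = -18.40100 / 8 = -2.30012
Sum of squared deviations: (−0.20487)² + (−0.15088)² + (−0.58988)² + (+0.72913)² + (−0.13888)² + (−0.03788)² + (+0.80012)² + (−0.40687)² = 1.77078
Variance = 1.77078 / 7 = 0.25297
SE* = √0.25297

SE* = 0.5030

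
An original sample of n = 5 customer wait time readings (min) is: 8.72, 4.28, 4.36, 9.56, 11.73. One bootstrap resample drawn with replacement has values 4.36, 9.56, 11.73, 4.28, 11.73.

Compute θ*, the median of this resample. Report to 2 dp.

Sorted: 4.28, 4.36, 9.56, 11.73, 11.73
Median = middle value = 9.56

θ* = 9.56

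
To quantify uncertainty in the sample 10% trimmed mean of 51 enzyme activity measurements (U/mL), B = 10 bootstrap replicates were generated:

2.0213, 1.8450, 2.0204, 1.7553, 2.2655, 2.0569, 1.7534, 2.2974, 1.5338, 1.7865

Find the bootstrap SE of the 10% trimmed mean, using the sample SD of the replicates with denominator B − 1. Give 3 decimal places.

SE* = 0.242

Bootstrap SE is the standard deviation of the 10 replicate 10% trimmed means.
Mean of replicates: (2.0213 + 1.8450 + 2.0204 + 1.7553 + 2.2655 + 2.0569 + 1.7534 + 2.2974 + 1.5338 + 1.7865) / 10 = 19.33550 / 10 = 1.93355
Sum of squared deviations: (+0.08775)² + (−0.08855)² + (+0.08685)² + (−0.17825)² + (+0.33195)² + (+0.12335)² + (−0.18015)² + (+0.36385)² + (−0.39975)² + (−0.14705)² = 0.52653
Variance = 0.52653 / 9 = 0.05850
SE* = √0.05850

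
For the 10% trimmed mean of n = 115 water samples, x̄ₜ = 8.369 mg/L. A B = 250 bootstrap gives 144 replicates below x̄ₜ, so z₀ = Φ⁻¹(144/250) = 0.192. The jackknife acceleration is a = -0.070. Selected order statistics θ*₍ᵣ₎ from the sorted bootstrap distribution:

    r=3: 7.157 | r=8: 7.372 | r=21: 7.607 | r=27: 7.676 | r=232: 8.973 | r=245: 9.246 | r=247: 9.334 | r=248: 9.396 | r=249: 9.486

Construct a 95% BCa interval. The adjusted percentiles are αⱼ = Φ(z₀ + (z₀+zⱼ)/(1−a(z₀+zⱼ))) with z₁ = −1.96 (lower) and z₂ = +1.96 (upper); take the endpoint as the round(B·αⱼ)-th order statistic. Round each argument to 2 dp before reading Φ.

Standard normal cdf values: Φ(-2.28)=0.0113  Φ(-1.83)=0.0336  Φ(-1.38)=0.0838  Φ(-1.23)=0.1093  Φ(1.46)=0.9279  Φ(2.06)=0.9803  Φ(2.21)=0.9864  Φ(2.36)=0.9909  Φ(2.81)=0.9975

(7.372, 9.246)

Lower: z₀ + z₁ = 0.192 + (-1.960) = -1.768; 1 − a(z₀+z₁) = 1 − (-0.070)(-1.768) = 0.8762; argument = 0.192 + (-1.768)/0.8762 = -1.8257 → -1.83.
α₁ = Φ(-1.83) = 0.0336; rank = round(250 × 0.0336) = 8; θ*₍8₎ = 7.372.
Upper: z₀ + z₂ = 2.152; 1 − a(z₀+z₂) = 1.1506; argument = 2.0623 → 2.06; α₂ = 0.9803; rank = 245; θ*₍245₎ = 9.246.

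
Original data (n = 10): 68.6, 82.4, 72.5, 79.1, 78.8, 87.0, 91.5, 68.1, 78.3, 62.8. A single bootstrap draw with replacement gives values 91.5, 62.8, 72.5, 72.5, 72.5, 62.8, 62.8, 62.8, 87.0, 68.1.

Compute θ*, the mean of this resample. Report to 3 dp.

Mean = (91.5 + 62.8 + 72.5 + 72.5 + 72.5 + 62.8 + 62.8 + 62.8 + 87.0 + 68.1) / 10 = 715.30 / 10 = 71.530

θ* = 71.530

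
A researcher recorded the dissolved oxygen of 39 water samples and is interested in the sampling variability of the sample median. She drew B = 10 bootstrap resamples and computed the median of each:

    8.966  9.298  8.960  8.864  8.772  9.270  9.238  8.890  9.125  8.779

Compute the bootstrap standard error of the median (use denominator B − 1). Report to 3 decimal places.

Bootstrap SE is the standard deviation of the 10 replicate medians.
Mean of replicates: (8.966 + 9.298 + 8.960 + 8.864 + 8.772 + 9.270 + 9.238 + 8.890 + 9.125 + 8.779) / 10 = 90.16200 / 10 = 9.01620
Sum of squared deviations: (−0.05020)² + (+0.28180)² + (−0.05620)² + (−0.15220)² + (−0.24420)² + (+0.25380)² + (+0.22180)² + (−0.12620)² + (+0.10880)² + (−0.23720)² = 0.36553
Variance = 0.36553 / 9 = 0.04061
SE* = √0.04061

SE* = 0.202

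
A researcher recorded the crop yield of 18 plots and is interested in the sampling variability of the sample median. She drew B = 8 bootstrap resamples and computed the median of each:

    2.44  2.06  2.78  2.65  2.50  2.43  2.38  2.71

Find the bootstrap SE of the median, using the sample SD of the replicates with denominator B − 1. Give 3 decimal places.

Bootstrap SE is the standard deviation of the 8 replicate medians.
Mean of replicates: (2.44 + 2.06 + 2.78 + 2.65 + 2.50 + 2.43 + 2.38 + 2.71) / 8 = 19.9500 / 8 = 2.4937
Sum of squared deviations: (−0.0537)² + (−0.4337)² + (+0.2862)² + (+0.1562)² + (+0.0063)² + (−0.0637)² + (−0.1138)² + (+0.2163)² = 0.3612
Variance = 0.3612 / 7 = 0.0516
SE* = √0.0516

SE* = 0.227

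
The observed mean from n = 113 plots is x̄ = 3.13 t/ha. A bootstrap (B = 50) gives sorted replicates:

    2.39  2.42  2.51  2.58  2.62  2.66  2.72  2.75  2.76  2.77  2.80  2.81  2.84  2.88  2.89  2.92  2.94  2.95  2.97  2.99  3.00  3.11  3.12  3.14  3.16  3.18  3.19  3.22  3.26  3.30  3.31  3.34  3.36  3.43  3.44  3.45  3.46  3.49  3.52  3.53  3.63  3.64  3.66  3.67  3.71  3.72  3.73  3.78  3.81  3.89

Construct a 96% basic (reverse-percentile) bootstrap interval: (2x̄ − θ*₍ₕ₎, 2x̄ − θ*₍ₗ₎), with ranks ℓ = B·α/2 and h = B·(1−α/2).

Percentile endpoints at ranks 1 and 49: θ*₍1₎ = 2.39, θ*₍49₎ = 3.81.
Basic interval reflects these around x̄:
  lower = 2 × 3.13 − 3.81 = 2.45
  upper = 2 × 3.13 − 2.39 = 3.87

(2.45, 3.87)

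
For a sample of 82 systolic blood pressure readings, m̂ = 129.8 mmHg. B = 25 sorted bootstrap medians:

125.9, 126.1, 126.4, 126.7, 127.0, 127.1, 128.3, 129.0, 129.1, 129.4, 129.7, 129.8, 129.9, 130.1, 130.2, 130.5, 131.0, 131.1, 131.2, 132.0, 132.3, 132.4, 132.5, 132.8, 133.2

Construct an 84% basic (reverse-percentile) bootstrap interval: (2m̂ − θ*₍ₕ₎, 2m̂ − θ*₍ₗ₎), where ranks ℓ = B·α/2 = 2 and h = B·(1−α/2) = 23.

Percentile endpoints at ranks 2 and 23: θ*₍2₎ = 126.1, θ*₍23₎ = 132.5.
Basic interval reflects these around m̂:
  lower = 2 × 129.8 − 132.5 = 127.1
  upper = 2 × 129.8 − 126.1 = 133.5

(127.1, 133.5)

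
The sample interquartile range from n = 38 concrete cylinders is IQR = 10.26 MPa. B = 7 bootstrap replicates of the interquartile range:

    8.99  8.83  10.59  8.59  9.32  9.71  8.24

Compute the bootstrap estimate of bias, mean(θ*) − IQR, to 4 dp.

bias = −1.0786

mean(θ*) = (8.99 + 8.83 + 10.59 + 8.59 + 9.32 + 9.71 + 8.24) / 7 = 9.18143
bias = 9.18143 − 10.26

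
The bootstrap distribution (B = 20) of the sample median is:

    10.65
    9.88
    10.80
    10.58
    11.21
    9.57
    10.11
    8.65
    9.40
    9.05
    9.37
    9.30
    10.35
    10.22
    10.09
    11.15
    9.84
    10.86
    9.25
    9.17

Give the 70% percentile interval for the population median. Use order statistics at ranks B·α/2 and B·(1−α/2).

Sorted replicates: 8.65, 9.05, 9.17, 9.25, 9.30, 9.37, 9.40, 9.57, 9.84, 9.88, 10.09, 10.11, 10.22, 10.35, 10.58, 10.65, 10.80, 10.86, 11.15, 11.21
α = 0.30; lower rank = 20 × 0.150 = 3; upper rank = 20 × 0.850 = 17.
The 3rd smallest replicate is 9.17; the 17th is 10.80.

(9.17, 10.80)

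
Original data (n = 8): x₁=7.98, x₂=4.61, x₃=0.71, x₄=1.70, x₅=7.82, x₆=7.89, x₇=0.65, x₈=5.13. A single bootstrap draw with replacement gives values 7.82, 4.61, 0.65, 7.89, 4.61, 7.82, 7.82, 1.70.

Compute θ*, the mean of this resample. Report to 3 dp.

θ* = 5.365

Mean = (7.82 + 4.61 + 0.65 + 7.89 + 4.61 + 7.82 + 7.82 + 1.70) / 8 = 42.920 / 8 = 5.365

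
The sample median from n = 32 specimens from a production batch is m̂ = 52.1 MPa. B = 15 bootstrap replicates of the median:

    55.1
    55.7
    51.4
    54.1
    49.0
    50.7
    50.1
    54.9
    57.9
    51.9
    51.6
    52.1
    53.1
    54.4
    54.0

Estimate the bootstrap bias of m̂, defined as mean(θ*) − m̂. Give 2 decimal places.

bias = +0.97

mean(θ*) = (55.1 + 55.7 + 51.4 + 54.1 + 49.0 + 50.7 + 50.1 + 54.9 + 57.9 + 51.9 + 51.6 + 52.1 + 53.1 + 54.4 + 54.0) / 15 = 53.067
bias = 53.067 − 52.1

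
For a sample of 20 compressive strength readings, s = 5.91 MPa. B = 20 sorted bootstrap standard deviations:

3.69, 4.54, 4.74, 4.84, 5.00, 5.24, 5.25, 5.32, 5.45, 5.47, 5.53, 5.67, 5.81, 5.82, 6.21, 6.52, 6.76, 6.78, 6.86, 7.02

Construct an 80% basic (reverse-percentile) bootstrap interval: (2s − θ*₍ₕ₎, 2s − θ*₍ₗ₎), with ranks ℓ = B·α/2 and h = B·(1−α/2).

Percentile endpoints at ranks 2 and 18: θ*₍2₎ = 4.54, θ*₍18₎ = 6.78.
Basic interval reflects these around s:
  lower = 2 × 5.91 − 6.78 = 5.04
  upper = 2 × 5.91 − 4.54 = 7.28

(5.04, 7.28)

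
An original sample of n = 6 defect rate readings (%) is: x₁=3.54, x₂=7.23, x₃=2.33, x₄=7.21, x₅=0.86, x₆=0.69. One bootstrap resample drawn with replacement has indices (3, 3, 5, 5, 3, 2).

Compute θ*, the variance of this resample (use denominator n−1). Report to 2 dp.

θ* = 5.54

Resample values: 2.33, 2.33, 0.86, 0.86, 2.33, 7.23.
Mean = 2.6567; sum of squared deviations = 27.6915
s² = 27.6915 / 5 = 5.5383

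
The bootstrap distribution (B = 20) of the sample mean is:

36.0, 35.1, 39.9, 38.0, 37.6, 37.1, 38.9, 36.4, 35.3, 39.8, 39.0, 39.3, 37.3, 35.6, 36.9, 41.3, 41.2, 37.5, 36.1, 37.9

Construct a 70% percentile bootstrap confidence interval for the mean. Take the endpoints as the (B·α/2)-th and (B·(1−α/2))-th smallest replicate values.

Sorted replicates: 35.1, 35.3, 35.6, 36.0, 36.1, 36.4, 36.9, 37.1, 37.3, 37.5, 37.6, 37.9, 38.0, 38.9, 39.0, 39.3, 39.8, 39.9, 41.2, 41.3
α = 0.30; lower rank = 20 × 0.150 = 3; upper rank = 20 × 0.850 = 17.
The 3rd smallest replicate is 35.6; the 17th is 39.8.

(35.6, 39.8)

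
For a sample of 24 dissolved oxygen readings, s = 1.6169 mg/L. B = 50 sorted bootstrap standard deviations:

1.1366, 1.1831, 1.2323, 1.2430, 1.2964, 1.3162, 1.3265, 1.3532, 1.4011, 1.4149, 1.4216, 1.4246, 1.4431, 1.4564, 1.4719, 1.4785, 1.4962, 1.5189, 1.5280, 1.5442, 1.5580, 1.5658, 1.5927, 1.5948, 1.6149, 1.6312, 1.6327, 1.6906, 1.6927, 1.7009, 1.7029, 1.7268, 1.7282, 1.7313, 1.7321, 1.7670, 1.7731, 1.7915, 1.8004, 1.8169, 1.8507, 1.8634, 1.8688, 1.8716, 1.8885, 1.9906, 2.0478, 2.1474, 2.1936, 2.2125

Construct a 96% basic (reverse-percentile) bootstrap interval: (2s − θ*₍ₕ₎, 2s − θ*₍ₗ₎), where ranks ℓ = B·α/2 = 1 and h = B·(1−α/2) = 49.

Percentile endpoints at ranks 1 and 49: θ*₍1₎ = 1.1366, θ*₍49₎ = 2.1936.
Basic interval reflects these around s:
  lower = 2 × 1.6169 − 2.1936 = 1.0402
  upper = 2 × 1.6169 − 1.1366 = 2.0972

(1.0402, 2.0972)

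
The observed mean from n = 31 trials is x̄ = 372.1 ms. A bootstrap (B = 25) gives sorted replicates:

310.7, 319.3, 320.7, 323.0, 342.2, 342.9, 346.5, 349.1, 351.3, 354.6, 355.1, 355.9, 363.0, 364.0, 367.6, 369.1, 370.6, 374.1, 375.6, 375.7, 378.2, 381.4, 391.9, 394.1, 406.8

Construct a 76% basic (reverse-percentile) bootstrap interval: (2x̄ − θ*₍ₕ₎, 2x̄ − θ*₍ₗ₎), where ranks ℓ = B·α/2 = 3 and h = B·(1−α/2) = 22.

Percentile endpoints at ranks 3 and 22: θ*₍3₎ = 320.7, θ*₍22₎ = 381.4.
Basic interval reflects these around x̄:
  lower = 2 × 372.1 − 381.4 = 362.8
  upper = 2 × 372.1 − 320.7 = 423.5

(362.8, 423.5)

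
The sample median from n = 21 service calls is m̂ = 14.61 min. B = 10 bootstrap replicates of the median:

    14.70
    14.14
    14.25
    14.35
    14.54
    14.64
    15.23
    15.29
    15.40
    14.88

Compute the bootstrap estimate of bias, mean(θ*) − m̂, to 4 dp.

mean(θ*) = (14.70 + 14.14 + 14.25 + 14.35 + 14.54 + 14.64 + 15.23 + 15.29 + 15.40 + 14.88) / 10 = 14.74200
bias = 14.74200 − 14.61

bias = +0.1320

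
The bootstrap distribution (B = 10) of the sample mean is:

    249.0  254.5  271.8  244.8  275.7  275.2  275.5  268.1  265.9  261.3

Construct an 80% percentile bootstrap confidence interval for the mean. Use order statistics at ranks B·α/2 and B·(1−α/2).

(244.8, 275.5)

Sorted replicates: 244.8, 249.0, 254.5, 261.3, 265.9, 268.1, 271.8, 275.2, 275.5, 275.7
α = 0.20; lower rank = 10 × 0.100 = 1; upper rank = 10 × 0.900 = 9.
The 1st smallest replicate is 244.8; the 9th is 275.5.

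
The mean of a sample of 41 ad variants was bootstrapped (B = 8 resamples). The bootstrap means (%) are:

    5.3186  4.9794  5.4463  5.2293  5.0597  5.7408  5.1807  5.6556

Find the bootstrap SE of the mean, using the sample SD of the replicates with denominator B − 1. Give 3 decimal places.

Bootstrap SE is the standard deviation of the 8 replicate means.
Mean of replicates: (5.3186 + 4.9794 + 5.4463 + 5.2293 + 5.0597 + 5.7408 + 5.1807 + 5.6556) / 8 = 42.61040 / 8 = 5.32630
Sum of squared deviations: (−0.00770)² + (−0.34690)² + (+0.12000)² + (−0.09700)² + (−0.26660)² + (+0.41450)² + (−0.14560)² + (+0.32930)² = 0.51673
Variance = 0.51673 / 7 = 0.07382
SE* = √0.07382

SE* = 0.272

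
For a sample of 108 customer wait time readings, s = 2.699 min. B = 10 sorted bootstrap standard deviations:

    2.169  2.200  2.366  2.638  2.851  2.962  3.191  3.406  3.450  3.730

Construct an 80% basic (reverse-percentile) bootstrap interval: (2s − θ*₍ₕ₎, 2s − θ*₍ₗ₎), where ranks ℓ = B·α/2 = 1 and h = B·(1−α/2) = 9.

(1.948, 3.229)

Percentile endpoints at ranks 1 and 9: θ*₍1₎ = 2.169, θ*₍9₎ = 3.450.
Basic interval reflects these around s:
  lower = 2 × 2.699 − 3.450 = 1.948
  upper = 2 × 2.699 − 2.169 = 3.229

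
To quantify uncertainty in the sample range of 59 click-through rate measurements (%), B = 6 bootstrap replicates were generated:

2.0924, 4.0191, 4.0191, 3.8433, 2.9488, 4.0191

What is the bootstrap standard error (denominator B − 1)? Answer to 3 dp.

Bootstrap SE is the standard deviation of the 6 replicate ranges.
Mean of replicates: (2.0924 + 4.0191 + 4.0191 + 3.8433 + 2.9488 + 4.0191) / 6 = 20.94180 / 6 = 3.49030
Sum of squared deviations: (−1.39790)² + (+0.52880)² + (+0.52880)² + (+0.35300)² + (−0.54150)² + (+0.52880)² = 3.21084
Variance = 3.21084 / 5 = 0.64217
SE* = √0.64217

SE* = 0.801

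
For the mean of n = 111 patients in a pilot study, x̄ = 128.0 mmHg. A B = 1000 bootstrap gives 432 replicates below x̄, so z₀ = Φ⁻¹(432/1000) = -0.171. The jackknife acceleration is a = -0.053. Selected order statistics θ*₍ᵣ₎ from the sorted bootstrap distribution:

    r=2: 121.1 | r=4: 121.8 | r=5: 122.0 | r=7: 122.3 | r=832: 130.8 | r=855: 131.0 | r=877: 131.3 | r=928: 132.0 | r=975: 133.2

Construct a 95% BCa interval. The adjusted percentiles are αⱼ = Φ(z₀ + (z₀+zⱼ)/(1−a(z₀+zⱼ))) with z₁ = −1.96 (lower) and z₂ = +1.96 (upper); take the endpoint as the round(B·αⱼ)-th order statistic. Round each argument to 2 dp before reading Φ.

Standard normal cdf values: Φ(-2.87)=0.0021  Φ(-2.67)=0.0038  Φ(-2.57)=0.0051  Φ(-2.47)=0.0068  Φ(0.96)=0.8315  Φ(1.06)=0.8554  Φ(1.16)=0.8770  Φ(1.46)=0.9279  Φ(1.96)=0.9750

(122.0, 132.0)

Lower: z₀ + z₁ = -0.171 + (-1.960) = -2.131; 1 − a(z₀+z₁) = 1 − (-0.053)(-2.131) = 0.8871; argument = -0.171 + (-2.131)/0.8871 = -2.5733 → -2.57.
α₁ = Φ(-2.57) = 0.0051; rank = round(1000 × 0.0051) = 5; θ*₍5₎ = 122.0.
Upper: z₀ + z₂ = 1.789; 1 − a(z₀+z₂) = 1.0948; argument = 1.4631 → 1.46; α₂ = 0.9279; rank = 928; θ*₍928₎ = 132.0.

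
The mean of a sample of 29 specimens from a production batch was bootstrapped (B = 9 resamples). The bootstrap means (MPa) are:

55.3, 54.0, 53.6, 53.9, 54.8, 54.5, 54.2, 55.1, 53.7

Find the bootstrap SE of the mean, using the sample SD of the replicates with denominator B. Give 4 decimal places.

SE* = 0.5795

Bootstrap SE is the standard deviation of the 9 replicate means.
Mean of replicates: (55.3 + 54.0 + 53.6 + 53.9 + 54.8 + 54.5 + 54.2 + 55.1 + 53.7) / 9 = 489.10000 / 9 = 54.34444
Sum of squared deviations: (+0.95556)² + (−0.34444)² + (−0.74444)² + (−0.44444)² + (+0.45556)² + (+0.15556)² + (−0.14444)² + (+0.75556)² + (−0.64444)² = 3.02222
Variance = 3.02222 / 9 = 0.33580
SE* = √0.33580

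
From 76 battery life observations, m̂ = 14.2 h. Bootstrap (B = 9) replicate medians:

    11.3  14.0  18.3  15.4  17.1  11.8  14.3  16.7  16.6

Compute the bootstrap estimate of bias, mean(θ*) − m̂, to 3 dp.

bias = +0.856

mean(θ*) = (11.3 + 14.0 + 18.3 + 15.4 + 17.1 + 11.8 + 14.3 + 16.7 + 16.6) / 9 = 15.0556
bias = 15.0556 − 14.2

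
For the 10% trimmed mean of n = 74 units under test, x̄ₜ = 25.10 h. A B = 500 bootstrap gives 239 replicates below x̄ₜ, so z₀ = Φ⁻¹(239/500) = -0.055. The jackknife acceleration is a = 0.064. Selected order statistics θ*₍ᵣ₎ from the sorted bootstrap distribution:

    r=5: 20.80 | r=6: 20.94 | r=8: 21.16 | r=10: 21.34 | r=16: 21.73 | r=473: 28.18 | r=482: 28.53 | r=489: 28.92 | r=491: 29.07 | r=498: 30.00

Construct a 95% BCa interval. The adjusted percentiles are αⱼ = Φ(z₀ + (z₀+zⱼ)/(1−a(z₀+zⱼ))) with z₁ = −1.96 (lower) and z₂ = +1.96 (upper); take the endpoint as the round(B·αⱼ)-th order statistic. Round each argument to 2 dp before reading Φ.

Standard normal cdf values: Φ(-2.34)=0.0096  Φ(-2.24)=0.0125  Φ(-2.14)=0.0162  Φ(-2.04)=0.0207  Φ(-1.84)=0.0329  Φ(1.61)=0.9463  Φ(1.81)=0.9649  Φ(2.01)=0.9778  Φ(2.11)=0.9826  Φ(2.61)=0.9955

(21.73, 29.07)

Lower: z₀ + z₁ = -0.055 + (-1.960) = -2.015; 1 − a(z₀+z₁) = 1 − (0.064)(-2.015) = 1.1290; argument = -0.055 + (-2.015)/1.1290 = -1.8398 → -1.84.
α₁ = Φ(-1.84) = 0.0329; rank = round(500 × 0.0329) = 16; θ*₍16₎ = 21.73.
Upper: z₀ + z₂ = 1.905; 1 − a(z₀+z₂) = 0.8781; argument = 2.1145 → 2.11; α₂ = 0.9826; rank = 491; θ*₍491₎ = 29.07.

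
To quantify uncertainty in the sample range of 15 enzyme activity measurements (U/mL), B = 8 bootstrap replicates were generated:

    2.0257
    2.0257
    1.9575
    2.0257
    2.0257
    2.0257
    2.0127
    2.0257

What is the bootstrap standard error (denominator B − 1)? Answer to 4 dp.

Bootstrap SE is the standard deviation of the 8 replicate ranges.
Mean of replicates: (2.0257 + 2.0257 + 1.9575 + 2.0257 + 2.0257 + 2.0257 + 2.0127 + 2.0257) / 8 = 16.12440 / 8 = 2.01555
Sum of squared deviations: (+0.01015)² + (+0.01015)² + (−0.05805)² + (+0.01015)² + (+0.01015)² + (+0.01015)² + (−0.00285)² + (+0.01015)² = 0.00400
Variance = 0.00400 / 7 = 0.00057
SE* = √0.00057

SE* = 0.0239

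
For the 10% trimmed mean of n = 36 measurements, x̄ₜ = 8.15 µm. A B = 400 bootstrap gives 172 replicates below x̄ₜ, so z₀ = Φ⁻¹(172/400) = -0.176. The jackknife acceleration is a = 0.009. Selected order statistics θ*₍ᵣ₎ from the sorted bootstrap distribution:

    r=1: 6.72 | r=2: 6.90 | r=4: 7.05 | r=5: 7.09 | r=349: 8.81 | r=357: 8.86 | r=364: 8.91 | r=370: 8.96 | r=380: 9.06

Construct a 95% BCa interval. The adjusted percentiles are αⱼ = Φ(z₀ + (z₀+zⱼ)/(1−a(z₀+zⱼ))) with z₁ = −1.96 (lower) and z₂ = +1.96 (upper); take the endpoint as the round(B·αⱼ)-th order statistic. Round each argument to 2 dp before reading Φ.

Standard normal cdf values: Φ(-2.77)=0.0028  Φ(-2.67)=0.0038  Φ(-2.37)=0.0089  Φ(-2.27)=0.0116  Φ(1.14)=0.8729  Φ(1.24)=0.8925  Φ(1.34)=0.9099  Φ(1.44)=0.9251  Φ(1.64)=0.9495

(7.09, 9.06)

Lower: z₀ + z₁ = -0.176 + (-1.960) = -2.136; 1 − a(z₀+z₁) = 1 − (0.009)(-2.136) = 1.0192; argument = -0.176 + (-2.136)/1.0192 = -2.2717 → -2.27.
α₁ = Φ(-2.27) = 0.0116; rank = round(400 × 0.0116) = 5; θ*₍5₎ = 7.09.
Upper: z₀ + z₂ = 1.784; 1 − a(z₀+z₂) = 0.9839; argument = 1.6371 → 1.64; α₂ = 0.9495; rank = 380; θ*₍380₎ = 9.06.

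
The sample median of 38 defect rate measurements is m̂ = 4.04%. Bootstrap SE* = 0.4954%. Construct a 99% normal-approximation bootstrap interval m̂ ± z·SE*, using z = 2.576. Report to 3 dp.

(2.764, 5.316)

Margin = 2.576 × 0.4954 = 1.2762
Interval: 4.04 ± 1.2762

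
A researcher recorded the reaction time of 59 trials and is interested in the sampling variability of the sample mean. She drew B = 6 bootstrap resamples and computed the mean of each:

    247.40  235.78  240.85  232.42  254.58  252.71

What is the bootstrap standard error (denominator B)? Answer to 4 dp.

SE* = 8.2758

Bootstrap SE is the standard deviation of the 6 replicate means.
Mean of replicates: (247.40 + 235.78 + 240.85 + 232.42 + 254.58 + 252.71) / 6 = 1463.74000 / 6 = 243.95667
Sum of squared deviations: (+3.44333)² + (−8.17667)² + (−3.10667)² + (−11.53667)² + (+10.62333)² + (+8.75333)² = 410.93653
Variance = 410.93653 / 6 = 68.48942
SE* = √68.48942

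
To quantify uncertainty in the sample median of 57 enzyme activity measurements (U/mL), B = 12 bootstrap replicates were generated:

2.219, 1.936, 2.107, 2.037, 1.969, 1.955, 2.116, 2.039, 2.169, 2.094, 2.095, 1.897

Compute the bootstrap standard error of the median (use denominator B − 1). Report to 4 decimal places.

SE* = 0.0984

Bootstrap SE is the standard deviation of the 12 replicate medians.
Mean of replicates: (2.219 + 1.936 + 2.107 + 2.037 + 1.969 + 1.955 + 2.116 + 2.039 + 2.169 + 2.094 + 2.095 + 1.897) / 12 = 24.63300 / 12 = 2.05275
Sum of squared deviations: (+0.16625)² + (−0.11675)² + (+0.05425)² + (−0.01575)² + (−0.08375)² + (−0.09775)² + (+0.06325)² + (−0.01375)² + (+0.11625)² + (+0.04125)² + (+0.04225)² + (−0.15575)² = 0.10648
Variance = 0.10648 / 11 = 0.00968
SE* = √0.00968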